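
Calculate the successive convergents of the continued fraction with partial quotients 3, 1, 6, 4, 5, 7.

3/1, 4/1, 27/7, 112/29, 587/152, 4221/1093

Using the convergent recurrence p_i = a_i*p_{i-1} + p_{i-2}, q_i = a_i*q_{i-1} + q_{i-2} with p_{-2}=0, p_{-1}=1, q_{-2}=1, q_{-1}=0:
  i=0: a_0=3, p_0 = 3*1 + 0 = 3, q_0 = 3*0 + 1 = 1.
  i=1: a_1=1, p_1 = 1*3 + 1 = 4, q_1 = 1*1 + 0 = 1.
  i=2: a_2=6, p_2 = 6*4 + 3 = 27, q_2 = 6*1 + 1 = 7.
  i=3: a_3=4, p_3 = 4*27 + 4 = 112, q_3 = 4*7 + 1 = 29.
  i=4: a_4=5, p_4 = 5*112 + 27 = 587, q_4 = 5*29 + 7 = 152.
  i=5: a_5=7, p_5 = 7*587 + 112 = 4221, q_5 = 7*152 + 29 = 1093.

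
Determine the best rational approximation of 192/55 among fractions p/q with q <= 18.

Expand x = 192/55 as a continued fraction with the Euclidean algorithm:
  192 = 3*55 + 27, so a_0 = 3.
  55 = 2*27 + 1, so a_1 = 2.
  27 = 27*1 + 0, so a_2 = 27.
so x = [3; 2, 27].
Convergents (p_i = a_i*p_{i-1} + p_{i-2}, q_i = a_i*q_{i-1} + q_{i-2} with p_{-2}=0, p_{-1}=1, q_{-2}=1, q_{-1}=0), until the denominator exceeds 18:
  i=0: a_0=3, p_0 = 3*1 + 0 = 3, q_0 = 3*0 + 1 = 1.
  i=1: a_1=2, p_1 = 2*3 + 1 = 7, q_1 = 2*1 + 0 = 2.
  i=2: a_2=27, p_2 = 27*7 + 3 = 192, q_2 = 27*2 + 1 = 55.
q_2 = 55 > 18, so the last convergent with denominator <= 18 is p_1/q_1 = 7/2.
The closest fraction with denominator <= 18 is either p_1/q_1 or the intermediate fraction (k*p_1 + p_0)/(k*q_1 + q_0) with the largest k >= 1 whose denominator stays <= 18; these approach x as k grows, and every other convergent or intermediate fraction in range is farther away.
Largest k: floor((18 - q_0)/q_1) = floor((18 - 1)/2) = 8.
That gives (8*7 + 3)/(8*2 + 1) = 59/17.
Compare the errors: |x - 7/2| = |192*2 - 7*55|/(55*2) = 1/110, and |x - 59/17| = |192*17 - 59*55|/(55*17) = 19/935.
Cross-multiplying, 1*935 = 935 < 2090 = 19*110, so 1/110 is smaller: the convergent 7/2 is closer to x than 59/17.

7/2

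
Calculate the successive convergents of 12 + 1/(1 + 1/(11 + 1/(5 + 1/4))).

Using the convergent recurrence p_i = a_i*p_{i-1} + p_{i-2}, q_i = a_i*q_{i-1} + q_{i-2} with p_{-2}=0, p_{-1}=1, q_{-2}=1, q_{-1}=0:
  i=0: a_0=12, p_0 = 12*1 + 0 = 12, q_0 = 12*0 + 1 = 1.
  i=1: a_1=1, p_1 = 1*12 + 1 = 13, q_1 = 1*1 + 0 = 1.
  i=2: a_2=11, p_2 = 11*13 + 12 = 155, q_2 = 11*1 + 1 = 12.
  i=3: a_3=5, p_3 = 5*155 + 13 = 788, q_3 = 5*12 + 1 = 61.
  i=4: a_4=4, p_4 = 4*788 + 155 = 3307, q_4 = 4*61 + 12 = 256.

12/1, 13/1, 155/12, 788/61, 3307/256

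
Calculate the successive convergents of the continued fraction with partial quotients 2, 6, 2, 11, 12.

Using the convergent recurrence p_i = a_i*p_{i-1} + p_{i-2}, q_i = a_i*q_{i-1} + q_{i-2} with p_{-2}=0, p_{-1}=1, q_{-2}=1, q_{-1}=0:
  i=0: a_0=2, p_0 = 2*1 + 0 = 2, q_0 = 2*0 + 1 = 1.
  i=1: a_1=6, p_1 = 6*2 + 1 = 13, q_1 = 6*1 + 0 = 6.
  i=2: a_2=2, p_2 = 2*13 + 2 = 28, q_2 = 2*6 + 1 = 13.
  i=3: a_3=11, p_3 = 11*28 + 13 = 321, q_3 = 11*13 + 6 = 149.
  i=4: a_4=12, p_4 = 12*321 + 28 = 3880, q_4 = 12*149 + 13 = 1801.

2/1, 13/6, 28/13, 321/149, 3880/1801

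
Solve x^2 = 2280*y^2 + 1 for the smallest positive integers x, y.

First expand sqrt(2280) as a continued fraction. With x_i = (sqrt(2280) + m_i)/d_i and (m_0, d_0) = (0, 1): a_0 = floor(sqrt(2280)) = 47, since 47^2 = 2209 <= 2280 < 2304 = 48^2.
Iterate m_{i+1} = d_i*a_i - m_i, d_{i+1} = (2280 - m_{i+1}^2)/d_i, a_{i+1} = floor((a_0 + m_{i+1})/d_{i+1}):
  m_1 = 1*47 - 0 = 47, d_1 = (2280 - 47^2)/1 = 71/1 = 71, a_1 = floor((47 + 47)/71) = 1.
  m_2 = 71*1 - 47 = 24, d_2 = (2280 - 24^2)/71 = 1704/71 = 24, a_2 = floor((47 + 24)/24) = 2.
  m_3 = 24*2 - 24 = 24, d_3 = (2280 - 24^2)/24 = 1704/24 = 71, a_3 = floor((47 + 24)/71) = 1.
  m_4 = 71*1 - 24 = 47, d_4 = (2280 - 47^2)/71 = 71/71 = 1, a_4 = floor((47 + 47)/1) = 94.
  m_5 = 1*94 - 47 = 47, d_5 = (2280 - 47^2)/1 = 71/1 = 71: (m_5, d_5) = (m_1, d_1) = (47, 71), so from here the quotients repeat a_1, ..., a_4; the period length is 4.
So sqrt(2280) = [47; (1, 2, 1, 94)] with period length k = 4.
k is even, so the fundamental solution of x^2 - 2280y^2 = 1 is (p_{k-1}, q_{k-1}) = (p_3, q_3); compute convergents through index 3.
Convergents (p_i = a_i*p_{i-1} + p_{i-2}, q_i = a_i*q_{i-1} + q_{i-2} with p_{-2}=0, p_{-1}=1, q_{-2}=1, q_{-1}=0):
  i=0: a_0=47, p_0 = 47*1 + 0 = 47, q_0 = 47*0 + 1 = 1.
  i=1: a_1=1, p_1 = 1*47 + 1 = 48, q_1 = 1*1 + 0 = 1.
  i=2: a_2=2, p_2 = 2*48 + 47 = 143, q_2 = 2*1 + 1 = 3.
  i=3: a_3=1, p_3 = 1*143 + 48 = 191, q_3 = 1*3 + 1 = 4.
Check: 191^2 - 2280*4^2 = 36481 - 36480 = 1, so (x, y) = (191, 4) solves the equation, and by the theorem it is the least positive solution.

(x, y) = (191, 4)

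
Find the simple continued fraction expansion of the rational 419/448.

Run the Euclidean algorithm on 419 and 448; the successive quotients are the partial quotients a_0, a_1, ... (each step inverts the fractional part left over by the previous one):
  419 = 0*448 + 419, so a_0 = 0.
  448 = 1*419 + 29, so a_1 = 1.
  419 = 14*29 + 13, so a_2 = 14.
  29 = 2*13 + 3, so a_3 = 2.
  13 = 4*3 + 1, so a_4 = 4.
  3 = 3*1 + 0, so a_5 = 3.
The remainder reaches 0 after 6 divisions, so the expansion has 6 partial quotients, read off in order.

[0; 1, 14, 2, 4, 3]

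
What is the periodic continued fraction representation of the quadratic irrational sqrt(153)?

[12; (2, 1, 2, 2, 2, 1, 2, 24)]

Write x_i = (sqrt(153) + m_i)/d_i with (m_0, d_0) = (0, 1). a_0 = floor(sqrt(153)) = 12, since 12^2 = 144 <= 153 < 169 = 13^2.
Iterate m_{i+1} = d_i*a_i - m_i, d_{i+1} = (153 - m_{i+1}^2)/d_i, a_{i+1} = floor((a_0 + m_{i+1})/d_{i+1}):
  m_1 = 1*12 - 0 = 12, d_1 = (153 - 12^2)/1 = 9/1 = 9, a_1 = floor((12 + 12)/9) = 2.
  m_2 = 9*2 - 12 = 6, d_2 = (153 - 6^2)/9 = 117/9 = 13, a_2 = floor((12 + 6)/13) = 1.
  m_3 = 13*1 - 6 = 7, d_3 = (153 - 7^2)/13 = 104/13 = 8, a_3 = floor((12 + 7)/8) = 2.
  m_4 = 8*2 - 7 = 9, d_4 = (153 - 9^2)/8 = 72/8 = 9, a_4 = floor((12 + 9)/9) = 2.
  m_5 = 9*2 - 9 = 9, d_5 = (153 - 9^2)/9 = 72/9 = 8, a_5 = floor((12 + 9)/8) = 2.
  m_6 = 8*2 - 9 = 7, d_6 = (153 - 7^2)/8 = 104/8 = 13, a_6 = floor((12 + 7)/13) = 1.
  m_7 = 13*1 - 7 = 6, d_7 = (153 - 6^2)/13 = 117/13 = 9, a_7 = floor((12 + 6)/9) = 2.
  m_8 = 9*2 - 6 = 12, d_8 = (153 - 12^2)/9 = 9/9 = 1, a_8 = floor((12 + 12)/1) = 24.
  m_9 = 1*24 - 12 = 12, d_9 = (153 - 12^2)/1 = 9/1 = 9: (m_9, d_9) = (m_1, d_1) = (12, 9), so from here the quotients repeat a_1, ..., a_8; the period length is 8.
Hence the expansion of sqrt(153) is a_0 = 12 followed by the repeating block 2, 1, 2, 2, 2, 1, 2, 24 (period 8).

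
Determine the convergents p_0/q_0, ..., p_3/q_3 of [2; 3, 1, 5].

Using the convergent recurrence p_i = a_i*p_{i-1} + p_{i-2}, q_i = a_i*q_{i-1} + q_{i-2} with p_{-2}=0, p_{-1}=1, q_{-2}=1, q_{-1}=0:
  i=0: a_0=2, p_0 = 2*1 + 0 = 2, q_0 = 2*0 + 1 = 1.
  i=1: a_1=3, p_1 = 3*2 + 1 = 7, q_1 = 3*1 + 0 = 3.
  i=2: a_2=1, p_2 = 1*7 + 2 = 9, q_2 = 1*3 + 1 = 4.
  i=3: a_3=5, p_3 = 5*9 + 7 = 52, q_3 = 5*4 + 3 = 23.

2/1, 7/3, 9/4, 52/23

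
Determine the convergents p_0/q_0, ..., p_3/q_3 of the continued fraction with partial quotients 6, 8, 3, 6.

6/1, 49/8, 153/25, 967/158

Using the convergent recurrence p_i = a_i*p_{i-1} + p_{i-2}, q_i = a_i*q_{i-1} + q_{i-2} with p_{-2}=0, p_{-1}=1, q_{-2}=1, q_{-1}=0:
  i=0: a_0=6, p_0 = 6*1 + 0 = 6, q_0 = 6*0 + 1 = 1.
  i=1: a_1=8, p_1 = 8*6 + 1 = 49, q_1 = 8*1 + 0 = 8.
  i=2: a_2=3, p_2 = 3*49 + 6 = 153, q_2 = 3*8 + 1 = 25.
  i=3: a_3=6, p_3 = 6*153 + 49 = 967, q_3 = 6*25 + 8 = 158.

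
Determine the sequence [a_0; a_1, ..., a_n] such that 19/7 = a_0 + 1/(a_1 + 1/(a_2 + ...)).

Run the Euclidean algorithm on 19 and 7; the successive quotients are the partial quotients a_0, a_1, ... (each step inverts the fractional part left over by the previous one):
  19 = 2*7 + 5, so a_0 = 2.
  7 = 1*5 + 2, so a_1 = 1.
  5 = 2*2 + 1, so a_2 = 2.
  2 = 2*1 + 0, so a_3 = 2.
The remainder reaches 0 after 4 divisions, so the expansion has 4 partial quotients, read off in order.

[2; 1, 2, 2]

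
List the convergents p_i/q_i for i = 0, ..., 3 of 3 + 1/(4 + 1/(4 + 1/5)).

Using the convergent recurrence p_i = a_i*p_{i-1} + p_{i-2}, q_i = a_i*q_{i-1} + q_{i-2} with p_{-2}=0, p_{-1}=1, q_{-2}=1, q_{-1}=0:
  i=0: a_0=3, p_0 = 3*1 + 0 = 3, q_0 = 3*0 + 1 = 1.
  i=1: a_1=4, p_1 = 4*3 + 1 = 13, q_1 = 4*1 + 0 = 4.
  i=2: a_2=4, p_2 = 4*13 + 3 = 55, q_2 = 4*4 + 1 = 17.
  i=3: a_3=5, p_3 = 5*55 + 13 = 288, q_3 = 5*17 + 4 = 89.

3/1, 13/4, 55/17, 288/89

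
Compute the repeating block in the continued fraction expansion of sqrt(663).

[25; (1, 2, 1, 50)]

Write x_i = (sqrt(663) + m_i)/d_i with (m_0, d_0) = (0, 1). a_0 = floor(sqrt(663)) = 25, since 25^2 = 625 <= 663 < 676 = 26^2.
Iterate m_{i+1} = d_i*a_i - m_i, d_{i+1} = (663 - m_{i+1}^2)/d_i, a_{i+1} = floor((a_0 + m_{i+1})/d_{i+1}):
  m_1 = 1*25 - 0 = 25, d_1 = (663 - 25^2)/1 = 38/1 = 38, a_1 = floor((25 + 25)/38) = 1.
  m_2 = 38*1 - 25 = 13, d_2 = (663 - 13^2)/38 = 494/38 = 13, a_2 = floor((25 + 13)/13) = 2.
  m_3 = 13*2 - 13 = 13, d_3 = (663 - 13^2)/13 = 494/13 = 38, a_3 = floor((25 + 13)/38) = 1.
  m_4 = 38*1 - 13 = 25, d_4 = (663 - 25^2)/38 = 38/38 = 1, a_4 = floor((25 + 25)/1) = 50.
  m_5 = 1*50 - 25 = 25, d_5 = (663 - 25^2)/1 = 38/1 = 38: (m_5, d_5) = (m_1, d_1) = (25, 38), so from here the quotients repeat a_1, ..., a_4; the period length is 4.
Hence the expansion of sqrt(663) is a_0 = 25 followed by the repeating block 1, 2, 1, 50 (period 4).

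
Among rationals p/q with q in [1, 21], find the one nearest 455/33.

Expand x = 455/33 as a continued fraction with the Euclidean algorithm:
  455 = 13*33 + 26, so a_0 = 13.
  33 = 1*26 + 7, so a_1 = 1.
  26 = 3*7 + 5, so a_2 = 3.
  7 = 1*5 + 2, so a_3 = 1.
  5 = 2*2 + 1, so a_4 = 2.
  2 = 2*1 + 0, so a_5 = 2.
so x = [13; 1, 3, 1, 2, 2].
Convergents (p_i = a_i*p_{i-1} + p_{i-2}, q_i = a_i*q_{i-1} + q_{i-2} with p_{-2}=0, p_{-1}=1, q_{-2}=1, q_{-1}=0), until the denominator exceeds 21:
  i=0: a_0=13, p_0 = 13*1 + 0 = 13, q_0 = 13*0 + 1 = 1.
  i=1: a_1=1, p_1 = 1*13 + 1 = 14, q_1 = 1*1 + 0 = 1.
  i=2: a_2=3, p_2 = 3*14 + 13 = 55, q_2 = 3*1 + 1 = 4.
  i=3: a_3=1, p_3 = 1*55 + 14 = 69, q_3 = 1*4 + 1 = 5.
  i=4: a_4=2, p_4 = 2*69 + 55 = 193, q_4 = 2*5 + 4 = 14.
  i=5: a_5=2, p_5 = 2*193 + 69 = 455, q_5 = 2*14 + 5 = 33.
q_5 = 33 > 21, so the last convergent with denominator <= 21 is p_4/q_4 = 193/14.
The closest fraction with denominator <= 21 is either p_4/q_4 or the intermediate fraction (k*p_4 + p_3)/(k*q_4 + q_3) with the largest k >= 1 whose denominator stays <= 21; these approach x as k grows, and every other convergent or intermediate fraction in range is farther away.
Largest k: floor((21 - q_3)/q_4) = floor((21 - 5)/14) = 1.
That gives (1*193 + 69)/(1*14 + 5) = 262/19.
Compare the errors: |x - 193/14| = |455*14 - 193*33|/(33*14) = 1/462, and |x - 262/19| = |455*19 - 262*33|/(33*19) = 1/627.
Cross-multiplying, 1*462 = 462 < 627 = 1*627, so 1/627 is smaller: the intermediate fraction 262/19 is closer to x than 193/14.

262/19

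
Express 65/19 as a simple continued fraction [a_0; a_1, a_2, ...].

[3; 2, 2, 1, 2]

Run the Euclidean algorithm on 65 and 19; the successive quotients are the partial quotients a_0, a_1, ... (each step inverts the fractional part left over by the previous one):
  65 = 3*19 + 8, so a_0 = 3.
  19 = 2*8 + 3, so a_1 = 2.
  8 = 2*3 + 2, so a_2 = 2.
  3 = 1*2 + 1, so a_3 = 1.
  2 = 2*1 + 0, so a_4 = 2.
The remainder reaches 0 after 5 divisions, so the expansion has 5 partial quotients, read off in order.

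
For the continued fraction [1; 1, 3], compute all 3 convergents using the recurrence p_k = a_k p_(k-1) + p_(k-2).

1/1, 2/1, 7/4

Using the convergent recurrence p_i = a_i*p_{i-1} + p_{i-2}, q_i = a_i*q_{i-1} + q_{i-2} with p_{-2}=0, p_{-1}=1, q_{-2}=1, q_{-1}=0:
  i=0: a_0=1, p_0 = 1*1 + 0 = 1, q_0 = 1*0 + 1 = 1.
  i=1: a_1=1, p_1 = 1*1 + 1 = 2, q_1 = 1*1 + 0 = 1.
  i=2: a_2=3, p_2 = 3*2 + 1 = 7, q_2 = 3*1 + 1 = 4.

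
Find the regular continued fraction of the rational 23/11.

Run the Euclidean algorithm on 23 and 11; the successive quotients are the partial quotients a_0, a_1, ... (each step inverts the fractional part left over by the previous one):
  23 = 2*11 + 1, so a_0 = 2.
  11 = 11*1 + 0, so a_1 = 11.
The remainder reaches 0 after 2 divisions, so the expansion has 2 partial quotients, read off in order.

[2; 11]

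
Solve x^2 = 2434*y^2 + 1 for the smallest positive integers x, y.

(x, y) = (21905, 444)

First expand sqrt(2434) as a continued fraction. With x_i = (sqrt(2434) + m_i)/d_i and (m_0, d_0) = (0, 1): a_0 = floor(sqrt(2434)) = 49, since 49^2 = 2401 <= 2434 < 2500 = 50^2.
Iterate m_{i+1} = d_i*a_i - m_i, d_{i+1} = (2434 - m_{i+1}^2)/d_i, a_{i+1} = floor((a_0 + m_{i+1})/d_{i+1}):
  m_1 = 1*49 - 0 = 49, d_1 = (2434 - 49^2)/1 = 33/1 = 33, a_1 = floor((49 + 49)/33) = 2.
  m_2 = 33*2 - 49 = 17, d_2 = (2434 - 17^2)/33 = 2145/33 = 65, a_2 = floor((49 + 17)/65) = 1.
  m_3 = 65*1 - 17 = 48, d_3 = (2434 - 48^2)/65 = 130/65 = 2, a_3 = floor((49 + 48)/2) = 48.
  m_4 = 2*48 - 48 = 48, d_4 = (2434 - 48^2)/2 = 130/2 = 65, a_4 = floor((49 + 48)/65) = 1.
  m_5 = 65*1 - 48 = 17, d_5 = (2434 - 17^2)/65 = 2145/65 = 33, a_5 = floor((49 + 17)/33) = 2.
  m_6 = 33*2 - 17 = 49, d_6 = (2434 - 49^2)/33 = 33/33 = 1, a_6 = floor((49 + 49)/1) = 98.
  m_7 = 1*98 - 49 = 49, d_7 = (2434 - 49^2)/1 = 33/1 = 33: (m_7, d_7) = (m_1, d_1) = (49, 33), so from here the quotients repeat a_1, ..., a_6; the period length is 6.
So sqrt(2434) = [49; (2, 1, 48, 1, 2, 98)] with period length k = 6.
k is even, so the fundamental solution of x^2 - 2434y^2 = 1 is (p_{k-1}, q_{k-1}) = (p_5, q_5); compute convergents through index 5.
Convergents (p_i = a_i*p_{i-1} + p_{i-2}, q_i = a_i*q_{i-1} + q_{i-2} with p_{-2}=0, p_{-1}=1, q_{-2}=1, q_{-1}=0):
  i=0: a_0=49, p_0 = 49*1 + 0 = 49, q_0 = 49*0 + 1 = 1.
  i=1: a_1=2, p_1 = 2*49 + 1 = 99, q_1 = 2*1 + 0 = 2.
  i=2: a_2=1, p_2 = 1*99 + 49 = 148, q_2 = 1*2 + 1 = 3.
  i=3: a_3=48, p_3 = 48*148 + 99 = 7203, q_3 = 48*3 + 2 = 146.
  i=4: a_4=1, p_4 = 1*7203 + 148 = 7351, q_4 = 1*146 + 3 = 149.
  i=5: a_5=2, p_5 = 2*7351 + 7203 = 21905, q_5 = 2*149 + 146 = 444.
Check: 21905^2 - 2434*444^2 = 479829025 - 479829024 = 1, so (x, y) = (21905, 444) solves the equation, and by the theorem it is the least positive solution.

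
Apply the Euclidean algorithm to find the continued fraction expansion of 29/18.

Run the Euclidean algorithm on 29 and 18; the successive quotients are the partial quotients a_0, a_1, ... (each step inverts the fractional part left over by the previous one):
  29 = 1*18 + 11, so a_0 = 1.
  18 = 1*11 + 7, so a_1 = 1.
  11 = 1*7 + 4, so a_2 = 1.
  7 = 1*4 + 3, so a_3 = 1.
  4 = 1*3 + 1, so a_4 = 1.
  3 = 3*1 + 0, so a_5 = 3.
The remainder reaches 0 after 6 divisions, so the expansion has 6 partial quotients, read off in order.

[1; 1, 1, 1, 1, 3]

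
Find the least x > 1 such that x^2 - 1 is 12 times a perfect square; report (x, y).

First expand sqrt(12) as a continued fraction. With x_i = (sqrt(12) + m_i)/d_i and (m_0, d_0) = (0, 1): a_0 = floor(sqrt(12)) = 3, since 3^2 = 9 <= 12 < 16 = 4^2.
Iterate m_{i+1} = d_i*a_i - m_i, d_{i+1} = (12 - m_{i+1}^2)/d_i, a_{i+1} = floor((a_0 + m_{i+1})/d_{i+1}):
  m_1 = 1*3 - 0 = 3, d_1 = (12 - 3^2)/1 = 3/1 = 3, a_1 = floor((3 + 3)/3) = 2.
  m_2 = 3*2 - 3 = 3, d_2 = (12 - 3^2)/3 = 3/3 = 1, a_2 = floor((3 + 3)/1) = 6.
  m_3 = 1*6 - 3 = 3, d_3 = (12 - 3^2)/1 = 3/1 = 3: (m_3, d_3) = (m_1, d_1) = (3, 3), so from here the quotients repeat a_1, a_2; the period length is 2.
So sqrt(12) = [3; (2, 6)] with period length k = 2.
k is even, so the fundamental solution of x^2 - 12y^2 = 1 is (p_{k-1}, q_{k-1}) = (p_1, q_1); compute convergents through index 1.
Convergents (p_i = a_i*p_{i-1} + p_{i-2}, q_i = a_i*q_{i-1} + q_{i-2} with p_{-2}=0, p_{-1}=1, q_{-2}=1, q_{-1}=0):
  i=0: a_0=3, p_0 = 3*1 + 0 = 3, q_0 = 3*0 + 1 = 1.
  i=1: a_1=2, p_1 = 2*3 + 1 = 7, q_1 = 2*1 + 0 = 2.
Check: 7^2 - 12*2^2 = 49 - 48 = 1, so (x, y) = (7, 2) solves the equation, and by the theorem it is the least positive solution.

(x, y) = (7, 2)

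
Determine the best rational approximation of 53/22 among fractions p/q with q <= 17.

41/17

Expand x = 53/22 as a continued fraction with the Euclidean algorithm:
  53 = 2*22 + 9, so a_0 = 2.
  22 = 2*9 + 4, so a_1 = 2.
  9 = 2*4 + 1, so a_2 = 2.
  4 = 4*1 + 0, so a_3 = 4.
so x = [2; 2, 2, 4].
Convergents (p_i = a_i*p_{i-1} + p_{i-2}, q_i = a_i*q_{i-1} + q_{i-2} with p_{-2}=0, p_{-1}=1, q_{-2}=1, q_{-1}=0), until the denominator exceeds 17:
  i=0: a_0=2, p_0 = 2*1 + 0 = 2, q_0 = 2*0 + 1 = 1.
  i=1: a_1=2, p_1 = 2*2 + 1 = 5, q_1 = 2*1 + 0 = 2.
  i=2: a_2=2, p_2 = 2*5 + 2 = 12, q_2 = 2*2 + 1 = 5.
  i=3: a_3=4, p_3 = 4*12 + 5 = 53, q_3 = 4*5 + 2 = 22.
q_3 = 22 > 17, so the last convergent with denominator <= 17 is p_2/q_2 = 12/5.
The closest fraction with denominator <= 17 is either p_2/q_2 or the intermediate fraction (k*p_2 + p_1)/(k*q_2 + q_1) with the largest k >= 1 whose denominator stays <= 17; these approach x as k grows, and every other convergent or intermediate fraction in range is farther away.
Largest k: floor((17 - q_1)/q_2) = floor((17 - 2)/5) = 3.
That gives (3*12 + 5)/(3*5 + 2) = 41/17.
Compare the errors: |x - 12/5| = |53*5 - 12*22|/(22*5) = 1/110, and |x - 41/17| = |53*17 - 41*22|/(22*17) = 1/374.
Cross-multiplying, 1*110 = 110 < 374 = 1*374, so 1/374 is smaller: the intermediate fraction 41/17 is closer to x than 12/5.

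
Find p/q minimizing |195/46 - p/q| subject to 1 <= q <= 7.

17/4

Expand x = 195/46 as a continued fraction with the Euclidean algorithm:
  195 = 4*46 + 11, so a_0 = 4.
  46 = 4*11 + 2, so a_1 = 4.
  11 = 5*2 + 1, so a_2 = 5.
  2 = 2*1 + 0, so a_3 = 2.
so x = [4; 4, 5, 2].
Convergents (p_i = a_i*p_{i-1} + p_{i-2}, q_i = a_i*q_{i-1} + q_{i-2} with p_{-2}=0, p_{-1}=1, q_{-2}=1, q_{-1}=0), until the denominator exceeds 7:
  i=0: a_0=4, p_0 = 4*1 + 0 = 4, q_0 = 4*0 + 1 = 1.
  i=1: a_1=4, p_1 = 4*4 + 1 = 17, q_1 = 4*1 + 0 = 4.
  i=2: a_2=5, p_2 = 5*17 + 4 = 89, q_2 = 5*4 + 1 = 21.
q_2 = 21 > 7, so the last convergent with denominator <= 7 is p_1/q_1 = 17/4.
The closest fraction with denominator <= 7 is either p_1/q_1 or the intermediate fraction (k*p_1 + p_0)/(k*q_1 + q_0) with the largest k >= 1 whose denominator stays <= 7; these approach x as k grows, and every other convergent or intermediate fraction in range is farther away.
Largest k: floor((7 - q_0)/q_1) = floor((7 - 1)/4) = 1.
That gives (1*17 + 4)/(1*4 + 1) = 21/5.
Compare the errors: |x - 17/4| = |195*4 - 17*46|/(46*4) = 2/184, and |x - 21/5| = |195*5 - 21*46|/(46*5) = 9/230.
Cross-multiplying, 2*230 = 460 < 1656 = 9*184, so 2/184 is smaller: the convergent 17/4 is closer to x than 21/5.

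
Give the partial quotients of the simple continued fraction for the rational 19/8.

[2; 2, 1, 2]

Run the Euclidean algorithm on 19 and 8; the successive quotients are the partial quotients a_0, a_1, ... (each step inverts the fractional part left over by the previous one):
  19 = 2*8 + 3, so a_0 = 2.
  8 = 2*3 + 2, so a_1 = 2.
  3 = 1*2 + 1, so a_2 = 1.
  2 = 2*1 + 0, so a_3 = 2.
The remainder reaches 0 after 4 divisions, so the expansion has 4 partial quotients, read off in order.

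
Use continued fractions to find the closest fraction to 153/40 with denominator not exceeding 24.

88/23

Expand x = 153/40 as a continued fraction with the Euclidean algorithm:
  153 = 3*40 + 33, so a_0 = 3.
  40 = 1*33 + 7, so a_1 = 1.
  33 = 4*7 + 5, so a_2 = 4.
  7 = 1*5 + 2, so a_3 = 1.
  5 = 2*2 + 1, so a_4 = 2.
  2 = 2*1 + 0, so a_5 = 2.
so x = [3; 1, 4, 1, 2, 2].
Convergents (p_i = a_i*p_{i-1} + p_{i-2}, q_i = a_i*q_{i-1} + q_{i-2} with p_{-2}=0, p_{-1}=1, q_{-2}=1, q_{-1}=0), until the denominator exceeds 24:
  i=0: a_0=3, p_0 = 3*1 + 0 = 3, q_0 = 3*0 + 1 = 1.
  i=1: a_1=1, p_1 = 1*3 + 1 = 4, q_1 = 1*1 + 0 = 1.
  i=2: a_2=4, p_2 = 4*4 + 3 = 19, q_2 = 4*1 + 1 = 5.
  i=3: a_3=1, p_3 = 1*19 + 4 = 23, q_3 = 1*5 + 1 = 6.
  i=4: a_4=2, p_4 = 2*23 + 19 = 65, q_4 = 2*6 + 5 = 17.
  i=5: a_5=2, p_5 = 2*65 + 23 = 153, q_5 = 2*17 + 6 = 40.
q_5 = 40 > 24, so the last convergent with denominator <= 24 is p_4/q_4 = 65/17.
The closest fraction with denominator <= 24 is either p_4/q_4 or the intermediate fraction (k*p_4 + p_3)/(k*q_4 + q_3) with the largest k >= 1 whose denominator stays <= 24; these approach x as k grows, and every other convergent or intermediate fraction in range is farther away.
Largest k: floor((24 - q_3)/q_4) = floor((24 - 6)/17) = 1.
That gives (1*65 + 23)/(1*17 + 6) = 88/23.
Compare the errors: |x - 65/17| = |153*17 - 65*40|/(40*17) = 1/680, and |x - 88/23| = |153*23 - 88*40|/(40*23) = 1/920.
Cross-multiplying, 1*680 = 680 < 920 = 1*920, so 1/920 is smaller: the intermediate fraction 88/23 is closer to x than 65/17.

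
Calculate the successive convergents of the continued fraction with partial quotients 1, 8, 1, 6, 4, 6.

Using the convergent recurrence p_i = a_i*p_{i-1} + p_{i-2}, q_i = a_i*q_{i-1} + q_{i-2} with p_{-2}=0, p_{-1}=1, q_{-2}=1, q_{-1}=0:
  i=0: a_0=1, p_0 = 1*1 + 0 = 1, q_0 = 1*0 + 1 = 1.
  i=1: a_1=8, p_1 = 8*1 + 1 = 9, q_1 = 8*1 + 0 = 8.
  i=2: a_2=1, p_2 = 1*9 + 1 = 10, q_2 = 1*8 + 1 = 9.
  i=3: a_3=6, p_3 = 6*10 + 9 = 69, q_3 = 6*9 + 8 = 62.
  i=4: a_4=4, p_4 = 4*69 + 10 = 286, q_4 = 4*62 + 9 = 257.
  i=5: a_5=6, p_5 = 6*286 + 69 = 1785, q_5 = 6*257 + 62 = 1604.

1/1, 9/8, 10/9, 69/62, 286/257, 1785/1604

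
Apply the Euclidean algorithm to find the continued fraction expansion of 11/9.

Run the Euclidean algorithm on 11 and 9; the successive quotients are the partial quotients a_0, a_1, ... (each step inverts the fractional part left over by the previous one):
  11 = 1*9 + 2, so a_0 = 1.
  9 = 4*2 + 1, so a_1 = 4.
  2 = 2*1 + 0, so a_2 = 2.
The remainder reaches 0 after 3 divisions, so the expansion has 3 partial quotients, read off in order.

[1; 4, 2]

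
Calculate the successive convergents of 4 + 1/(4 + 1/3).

4/1, 17/4, 55/13

Using the convergent recurrence p_i = a_i*p_{i-1} + p_{i-2}, q_i = a_i*q_{i-1} + q_{i-2} with p_{-2}=0, p_{-1}=1, q_{-2}=1, q_{-1}=0:
  i=0: a_0=4, p_0 = 4*1 + 0 = 4, q_0 = 4*0 + 1 = 1.
  i=1: a_1=4, p_1 = 4*4 + 1 = 17, q_1 = 4*1 + 0 = 4.
  i=2: a_2=3, p_2 = 3*17 + 4 = 55, q_2 = 3*4 + 1 = 13.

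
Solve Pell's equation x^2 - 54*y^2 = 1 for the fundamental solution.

First expand sqrt(54) as a continued fraction. With x_i = (sqrt(54) + m_i)/d_i and (m_0, d_0) = (0, 1): a_0 = floor(sqrt(54)) = 7, since 7^2 = 49 <= 54 < 64 = 8^2.
Iterate m_{i+1} = d_i*a_i - m_i, d_{i+1} = (54 - m_{i+1}^2)/d_i, a_{i+1} = floor((a_0 + m_{i+1})/d_{i+1}):
  m_1 = 1*7 - 0 = 7, d_1 = (54 - 7^2)/1 = 5/1 = 5, a_1 = floor((7 + 7)/5) = 2.
  m_2 = 5*2 - 7 = 3, d_2 = (54 - 3^2)/5 = 45/5 = 9, a_2 = floor((7 + 3)/9) = 1.
  m_3 = 9*1 - 3 = 6, d_3 = (54 - 6^2)/9 = 18/9 = 2, a_3 = floor((7 + 6)/2) = 6.
  m_4 = 2*6 - 6 = 6, d_4 = (54 - 6^2)/2 = 18/2 = 9, a_4 = floor((7 + 6)/9) = 1.
  m_5 = 9*1 - 6 = 3, d_5 = (54 - 3^2)/9 = 45/9 = 5, a_5 = floor((7 + 3)/5) = 2.
  m_6 = 5*2 - 3 = 7, d_6 = (54 - 7^2)/5 = 5/5 = 1, a_6 = floor((7 + 7)/1) = 14.
  m_7 = 1*14 - 7 = 7, d_7 = (54 - 7^2)/1 = 5/1 = 5: (m_7, d_7) = (m_1, d_1) = (7, 5), so from here the quotients repeat a_1, ..., a_6; the period length is 6.
So sqrt(54) = [7; (2, 1, 6, 1, 2, 14)] with period length k = 6.
k is even, so the fundamental solution of x^2 - 54y^2 = 1 is (p_{k-1}, q_{k-1}) = (p_5, q_5); compute convergents through index 5.
Convergents (p_i = a_i*p_{i-1} + p_{i-2}, q_i = a_i*q_{i-1} + q_{i-2} with p_{-2}=0, p_{-1}=1, q_{-2}=1, q_{-1}=0):
  i=0: a_0=7, p_0 = 7*1 + 0 = 7, q_0 = 7*0 + 1 = 1.
  i=1: a_1=2, p_1 = 2*7 + 1 = 15, q_1 = 2*1 + 0 = 2.
  i=2: a_2=1, p_2 = 1*15 + 7 = 22, q_2 = 1*2 + 1 = 3.
  i=3: a_3=6, p_3 = 6*22 + 15 = 147, q_3 = 6*3 + 2 = 20.
  i=4: a_4=1, p_4 = 1*147 + 22 = 169, q_4 = 1*20 + 3 = 23.
  i=5: a_5=2, p_5 = 2*169 + 147 = 485, q_5 = 2*23 + 20 = 66.
Check: 485^2 - 54*66^2 = 235225 - 235224 = 1, so (x, y) = (485, 66) solves the equation, and by the theorem it is the least positive solution.

(x, y) = (485, 66)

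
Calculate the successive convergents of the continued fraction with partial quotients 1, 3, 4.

Using the convergent recurrence p_i = a_i*p_{i-1} + p_{i-2}, q_i = a_i*q_{i-1} + q_{i-2} with p_{-2}=0, p_{-1}=1, q_{-2}=1, q_{-1}=0:
  i=0: a_0=1, p_0 = 1*1 + 0 = 1, q_0 = 1*0 + 1 = 1.
  i=1: a_1=3, p_1 = 3*1 + 1 = 4, q_1 = 3*1 + 0 = 3.
  i=2: a_2=4, p_2 = 4*4 + 1 = 17, q_2 = 4*3 + 1 = 13.

1/1, 4/3, 17/13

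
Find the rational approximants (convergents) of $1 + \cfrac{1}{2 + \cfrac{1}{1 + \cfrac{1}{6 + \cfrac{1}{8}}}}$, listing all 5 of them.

Using the convergent recurrence p_i = a_i*p_{i-1} + p_{i-2}, q_i = a_i*q_{i-1} + q_{i-2} with p_{-2}=0, p_{-1}=1, q_{-2}=1, q_{-1}=0:
  i=0: a_0=1, p_0 = 1*1 + 0 = 1, q_0 = 1*0 + 1 = 1.
  i=1: a_1=2, p_1 = 2*1 + 1 = 3, q_1 = 2*1 + 0 = 2.
  i=2: a_2=1, p_2 = 1*3 + 1 = 4, q_2 = 1*2 + 1 = 3.
  i=3: a_3=6, p_3 = 6*4 + 3 = 27, q_3 = 6*3 + 2 = 20.
  i=4: a_4=8, p_4 = 8*27 + 4 = 220, q_4 = 8*20 + 3 = 163.

1/1, 3/2, 4/3, 27/20, 220/163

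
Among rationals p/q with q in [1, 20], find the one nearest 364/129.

48/17

Expand x = 364/129 as a continued fraction with the Euclidean algorithm:
  364 = 2*129 + 106, so a_0 = 2.
  129 = 1*106 + 23, so a_1 = 1.
  106 = 4*23 + 14, so a_2 = 4.
  23 = 1*14 + 9, so a_3 = 1.
  14 = 1*9 + 5, so a_4 = 1.
  9 = 1*5 + 4, so a_5 = 1.
  5 = 1*4 + 1, so a_6 = 1.
  4 = 4*1 + 0, so a_7 = 4.
so x = [2; 1, 4, 1, 1, 1, 1, 4].
Convergents (p_i = a_i*p_{i-1} + p_{i-2}, q_i = a_i*q_{i-1} + q_{i-2} with p_{-2}=0, p_{-1}=1, q_{-2}=1, q_{-1}=0), until the denominator exceeds 20:
  i=0: a_0=2, p_0 = 2*1 + 0 = 2, q_0 = 2*0 + 1 = 1.
  i=1: a_1=1, p_1 = 1*2 + 1 = 3, q_1 = 1*1 + 0 = 1.
  i=2: a_2=4, p_2 = 4*3 + 2 = 14, q_2 = 4*1 + 1 = 5.
  i=3: a_3=1, p_3 = 1*14 + 3 = 17, q_3 = 1*5 + 1 = 6.
  i=4: a_4=1, p_4 = 1*17 + 14 = 31, q_4 = 1*6 + 5 = 11.
  i=5: a_5=1, p_5 = 1*31 + 17 = 48, q_5 = 1*11 + 6 = 17.
  i=6: a_6=1, p_6 = 1*48 + 31 = 79, q_6 = 1*17 + 11 = 28.
q_6 = 28 > 20, so the last convergent with denominator <= 20 is p_5/q_5 = 48/17.
The closest fraction with denominator <= 20 is either p_5/q_5 or the intermediate fraction (k*p_5 + p_4)/(k*q_5 + q_4) with the largest k >= 1 whose denominator stays <= 20; these approach x as k grows, and every other convergent or intermediate fraction in range is farther away.
Largest k: floor((20 - q_4)/q_5) = floor((20 - 11)/17) = 0.
Since k = 0, no intermediate fraction beyond p_5/q_5 has denominator <= 20, so the convergent 48/17 is the closest (its error is |364*17 - 48*129|/(129*17) = 4/2193).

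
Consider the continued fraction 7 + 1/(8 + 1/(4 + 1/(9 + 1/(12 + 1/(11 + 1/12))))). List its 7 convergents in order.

7/1, 57/8, 235/33, 2172/305, 26299/3693, 291461/40928, 3523831/494829

Using the convergent recurrence p_i = a_i*p_{i-1} + p_{i-2}, q_i = a_i*q_{i-1} + q_{i-2} with p_{-2}=0, p_{-1}=1, q_{-2}=1, q_{-1}=0:
  i=0: a_0=7, p_0 = 7*1 + 0 = 7, q_0 = 7*0 + 1 = 1.
  i=1: a_1=8, p_1 = 8*7 + 1 = 57, q_1 = 8*1 + 0 = 8.
  i=2: a_2=4, p_2 = 4*57 + 7 = 235, q_2 = 4*8 + 1 = 33.
  i=3: a_3=9, p_3 = 9*235 + 57 = 2172, q_3 = 9*33 + 8 = 305.
  i=4: a_4=12, p_4 = 12*2172 + 235 = 26299, q_4 = 12*305 + 33 = 3693.
  i=5: a_5=11, p_5 = 11*26299 + 2172 = 291461, q_5 = 11*3693 + 305 = 40928.
  i=6: a_6=12, p_6 = 12*291461 + 26299 = 3523831, q_6 = 12*40928 + 3693 = 494829.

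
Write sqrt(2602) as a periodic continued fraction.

Write x_i = (sqrt(2602) + m_i)/d_i with (m_0, d_0) = (0, 1). a_0 = floor(sqrt(2602)) = 51, since 51^2 = 2601 <= 2602 < 2704 = 52^2.
Iterate m_{i+1} = d_i*a_i - m_i, d_{i+1} = (2602 - m_{i+1}^2)/d_i, a_{i+1} = floor((a_0 + m_{i+1})/d_{i+1}):
  m_1 = 1*51 - 0 = 51, d_1 = (2602 - 51^2)/1 = 1/1 = 1, a_1 = floor((51 + 51)/1) = 102.
  m_2 = 1*102 - 51 = 51, d_2 = (2602 - 51^2)/1 = 1/1 = 1: (m_2, d_2) = (m_1, d_1) = (51, 1), so from here the quotient a_1 repeats; the period length is 1.
Hence the expansion of sqrt(2602) is a_0 = 51 followed by the repeating block 102 (period 1).

[51; (102)]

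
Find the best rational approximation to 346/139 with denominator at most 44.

107/43

Expand x = 346/139 as a continued fraction with the Euclidean algorithm:
  346 = 2*139 + 68, so a_0 = 2.
  139 = 2*68 + 3, so a_1 = 2.
  68 = 22*3 + 2, so a_2 = 22.
  3 = 1*2 + 1, so a_3 = 1.
  2 = 2*1 + 0, so a_4 = 2.
so x = [2; 2, 22, 1, 2].
Convergents (p_i = a_i*p_{i-1} + p_{i-2}, q_i = a_i*q_{i-1} + q_{i-2} with p_{-2}=0, p_{-1}=1, q_{-2}=1, q_{-1}=0), until the denominator exceeds 44:
  i=0: a_0=2, p_0 = 2*1 + 0 = 2, q_0 = 2*0 + 1 = 1.
  i=1: a_1=2, p_1 = 2*2 + 1 = 5, q_1 = 2*1 + 0 = 2.
  i=2: a_2=22, p_2 = 22*5 + 2 = 112, q_2 = 22*2 + 1 = 45.
q_2 = 45 > 44, so the last convergent with denominator <= 44 is p_1/q_1 = 5/2.
The closest fraction with denominator <= 44 is either p_1/q_1 or the intermediate fraction (k*p_1 + p_0)/(k*q_1 + q_0) with the largest k >= 1 whose denominator stays <= 44; these approach x as k grows, and every other convergent or intermediate fraction in range is farther away.
Largest k: floor((44 - q_0)/q_1) = floor((44 - 1)/2) = 21.
That gives (21*5 + 2)/(21*2 + 1) = 107/43.
Compare the errors: |x - 5/2| = |346*2 - 5*139|/(139*2) = 3/278, and |x - 107/43| = |346*43 - 107*139|/(139*43) = 5/5977.
Cross-multiplying, 5*278 = 1390 < 17931 = 3*5977, so 5/5977 is smaller: the intermediate fraction 107/43 is closer to x than 5/2.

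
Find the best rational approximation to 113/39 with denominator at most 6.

17/6

Expand x = 113/39 as a continued fraction with the Euclidean algorithm:
  113 = 2*39 + 35, so a_0 = 2.
  39 = 1*35 + 4, so a_1 = 1.
  35 = 8*4 + 3, so a_2 = 8.
  4 = 1*3 + 1, so a_3 = 1.
  3 = 3*1 + 0, so a_4 = 3.
so x = [2; 1, 8, 1, 3].
Convergents (p_i = a_i*p_{i-1} + p_{i-2}, q_i = a_i*q_{i-1} + q_{i-2} with p_{-2}=0, p_{-1}=1, q_{-2}=1, q_{-1}=0), until the denominator exceeds 6:
  i=0: a_0=2, p_0 = 2*1 + 0 = 2, q_0 = 2*0 + 1 = 1.
  i=1: a_1=1, p_1 = 1*2 + 1 = 3, q_1 = 1*1 + 0 = 1.
  i=2: a_2=8, p_2 = 8*3 + 2 = 26, q_2 = 8*1 + 1 = 9.
q_2 = 9 > 6, so the last convergent with denominator <= 6 is p_1/q_1 = 3/1.
The closest fraction with denominator <= 6 is either p_1/q_1 or the intermediate fraction (k*p_1 + p_0)/(k*q_1 + q_0) with the largest k >= 1 whose denominator stays <= 6; these approach x as k grows, and every other convergent or intermediate fraction in range is farther away.
Largest k: floor((6 - q_0)/q_1) = floor((6 - 1)/1) = 5.
That gives (5*3 + 2)/(5*1 + 1) = 17/6.
Compare the errors: |x - 3/1| = |113*1 - 3*39|/(39*1) = 4/39, and |x - 17/6| = |113*6 - 17*39|/(39*6) = 15/234.
Cross-multiplying, 15*39 = 585 < 936 = 4*234, so 15/234 is smaller: the intermediate fraction 17/6 is closer to x than 3/1.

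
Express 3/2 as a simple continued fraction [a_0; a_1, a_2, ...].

Run the Euclidean algorithm on 3 and 2; the successive quotients are the partial quotients a_0, a_1, ... (each step inverts the fractional part left over by the previous one):
  3 = 1*2 + 1, so a_0 = 1.
  2 = 2*1 + 0, so a_1 = 2.
The remainder reaches 0 after 2 divisions, so the expansion has 2 partial quotients, read off in order.

[1; 2]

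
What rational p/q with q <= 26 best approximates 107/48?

29/13

Expand x = 107/48 as a continued fraction with the Euclidean algorithm:
  107 = 2*48 + 11, so a_0 = 2.
  48 = 4*11 + 4, so a_1 = 4.
  11 = 2*4 + 3, so a_2 = 2.
  4 = 1*3 + 1, so a_3 = 1.
  3 = 3*1 + 0, so a_4 = 3.
so x = [2; 4, 2, 1, 3].
Convergents (p_i = a_i*p_{i-1} + p_{i-2}, q_i = a_i*q_{i-1} + q_{i-2} with p_{-2}=0, p_{-1}=1, q_{-2}=1, q_{-1}=0), until the denominator exceeds 26:
  i=0: a_0=2, p_0 = 2*1 + 0 = 2, q_0 = 2*0 + 1 = 1.
  i=1: a_1=4, p_1 = 4*2 + 1 = 9, q_1 = 4*1 + 0 = 4.
  i=2: a_2=2, p_2 = 2*9 + 2 = 20, q_2 = 2*4 + 1 = 9.
  i=3: a_3=1, p_3 = 1*20 + 9 = 29, q_3 = 1*9 + 4 = 13.
  i=4: a_4=3, p_4 = 3*29 + 20 = 107, q_4 = 3*13 + 9 = 48.
q_4 = 48 > 26, so the last convergent with denominator <= 26 is p_3/q_3 = 29/13.
The closest fraction with denominator <= 26 is either p_3/q_3 or the intermediate fraction (k*p_3 + p_2)/(k*q_3 + q_2) with the largest k >= 1 whose denominator stays <= 26; these approach x as k grows, and every other convergent or intermediate fraction in range is farther away.
Largest k: floor((26 - q_2)/q_3) = floor((26 - 9)/13) = 1.
That gives (1*29 + 20)/(1*13 + 9) = 49/22.
Compare the errors: |x - 29/13| = |107*13 - 29*48|/(48*13) = 1/624, and |x - 49/22| = |107*22 - 49*48|/(48*22) = 2/1056.
Cross-multiplying, 1*1056 = 1056 < 1248 = 2*624, so 1/624 is smaller: the convergent 29/13 is closer to x than 49/22.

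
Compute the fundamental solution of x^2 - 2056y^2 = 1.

(x, y) = (4625, 102)

First expand sqrt(2056) as a continued fraction. With x_i = (sqrt(2056) + m_i)/d_i and (m_0, d_0) = (0, 1): a_0 = floor(sqrt(2056)) = 45, since 45^2 = 2025 <= 2056 < 2116 = 46^2.
Iterate m_{i+1} = d_i*a_i - m_i, d_{i+1} = (2056 - m_{i+1}^2)/d_i, a_{i+1} = floor((a_0 + m_{i+1})/d_{i+1}):
  m_1 = 1*45 - 0 = 45, d_1 = (2056 - 45^2)/1 = 31/1 = 31, a_1 = floor((45 + 45)/31) = 2.
  m_2 = 31*2 - 45 = 17, d_2 = (2056 - 17^2)/31 = 1767/31 = 57, a_2 = floor((45 + 17)/57) = 1.
  m_3 = 57*1 - 17 = 40, d_3 = (2056 - 40^2)/57 = 456/57 = 8, a_3 = floor((45 + 40)/8) = 10.
  m_4 = 8*10 - 40 = 40, d_4 = (2056 - 40^2)/8 = 456/8 = 57, a_4 = floor((45 + 40)/57) = 1.
  m_5 = 57*1 - 40 = 17, d_5 = (2056 - 17^2)/57 = 1767/57 = 31, a_5 = floor((45 + 17)/31) = 2.
  m_6 = 31*2 - 17 = 45, d_6 = (2056 - 45^2)/31 = 31/31 = 1, a_6 = floor((45 + 45)/1) = 90.
  m_7 = 1*90 - 45 = 45, d_7 = (2056 - 45^2)/1 = 31/1 = 31: (m_7, d_7) = (m_1, d_1) = (45, 31), so from here the quotients repeat a_1, ..., a_6; the period length is 6.
So sqrt(2056) = [45; (2, 1, 10, 1, 2, 90)] with period length k = 6.
k is even, so the fundamental solution of x^2 - 2056y^2 = 1 is (p_{k-1}, q_{k-1}) = (p_5, q_5); compute convergents through index 5.
Convergents (p_i = a_i*p_{i-1} + p_{i-2}, q_i = a_i*q_{i-1} + q_{i-2} with p_{-2}=0, p_{-1}=1, q_{-2}=1, q_{-1}=0):
  i=0: a_0=45, p_0 = 45*1 + 0 = 45, q_0 = 45*0 + 1 = 1.
  i=1: a_1=2, p_1 = 2*45 + 1 = 91, q_1 = 2*1 + 0 = 2.
  i=2: a_2=1, p_2 = 1*91 + 45 = 136, q_2 = 1*2 + 1 = 3.
  i=3: a_3=10, p_3 = 10*136 + 91 = 1451, q_3 = 10*3 + 2 = 32.
  i=4: a_4=1, p_4 = 1*1451 + 136 = 1587, q_4 = 1*32 + 3 = 35.
  i=5: a_5=2, p_5 = 2*1587 + 1451 = 4625, q_5 = 2*35 + 32 = 102.
Check: 4625^2 - 2056*102^2 = 21390625 - 21390624 = 1, so (x, y) = (4625, 102) solves the equation, and by the theorem it is the least positive solution.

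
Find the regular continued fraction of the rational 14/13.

Run the Euclidean algorithm on 14 and 13; the successive quotients are the partial quotients a_0, a_1, ... (each step inverts the fractional part left over by the previous one):
  14 = 1*13 + 1, so a_0 = 1.
  13 = 13*1 + 0, so a_1 = 13.
The remainder reaches 0 after 2 divisions, so the expansion has 2 partial quotients, read off in order.

[1; 13]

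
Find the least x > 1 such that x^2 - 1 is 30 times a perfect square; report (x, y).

First expand sqrt(30) as a continued fraction. With x_i = (sqrt(30) + m_i)/d_i and (m_0, d_0) = (0, 1): a_0 = floor(sqrt(30)) = 5, since 5^2 = 25 <= 30 < 36 = 6^2.
Iterate m_{i+1} = d_i*a_i - m_i, d_{i+1} = (30 - m_{i+1}^2)/d_i, a_{i+1} = floor((a_0 + m_{i+1})/d_{i+1}):
  m_1 = 1*5 - 0 = 5, d_1 = (30 - 5^2)/1 = 5/1 = 5, a_1 = floor((5 + 5)/5) = 2.
  m_2 = 5*2 - 5 = 5, d_2 = (30 - 5^2)/5 = 5/5 = 1, a_2 = floor((5 + 5)/1) = 10.
  m_3 = 1*10 - 5 = 5, d_3 = (30 - 5^2)/1 = 5/1 = 5: (m_3, d_3) = (m_1, d_1) = (5, 5), so from here the quotients repeat a_1, a_2; the period length is 2.
So sqrt(30) = [5; (2, 10)] with period length k = 2.
k is even, so the fundamental solution of x^2 - 30y^2 = 1 is (p_{k-1}, q_{k-1}) = (p_1, q_1); compute convergents through index 1.
Convergents (p_i = a_i*p_{i-1} + p_{i-2}, q_i = a_i*q_{i-1} + q_{i-2} with p_{-2}=0, p_{-1}=1, q_{-2}=1, q_{-1}=0):
  i=0: a_0=5, p_0 = 5*1 + 0 = 5, q_0 = 5*0 + 1 = 1.
  i=1: a_1=2, p_1 = 2*5 + 1 = 11, q_1 = 2*1 + 0 = 2.
Check: 11^2 - 30*2^2 = 121 - 120 = 1, so (x, y) = (11, 2) solves the equation, and by the theorem it is the least positive solution.

(x, y) = (11, 2)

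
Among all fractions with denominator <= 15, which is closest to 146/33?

31/7

Expand x = 146/33 as a continued fraction with the Euclidean algorithm:
  146 = 4*33 + 14, so a_0 = 4.
  33 = 2*14 + 5, so a_1 = 2.
  14 = 2*5 + 4, so a_2 = 2.
  5 = 1*4 + 1, so a_3 = 1.
  4 = 4*1 + 0, so a_4 = 4.
so x = [4; 2, 2, 1, 4].
Convergents (p_i = a_i*p_{i-1} + p_{i-2}, q_i = a_i*q_{i-1} + q_{i-2} with p_{-2}=0, p_{-1}=1, q_{-2}=1, q_{-1}=0), until the denominator exceeds 15:
  i=0: a_0=4, p_0 = 4*1 + 0 = 4, q_0 = 4*0 + 1 = 1.
  i=1: a_1=2, p_1 = 2*4 + 1 = 9, q_1 = 2*1 + 0 = 2.
  i=2: a_2=2, p_2 = 2*9 + 4 = 22, q_2 = 2*2 + 1 = 5.
  i=3: a_3=1, p_3 = 1*22 + 9 = 31, q_3 = 1*5 + 2 = 7.
  i=4: a_4=4, p_4 = 4*31 + 22 = 146, q_4 = 4*7 + 5 = 33.
q_4 = 33 > 15, so the last convergent with denominator <= 15 is p_3/q_3 = 31/7.
The closest fraction with denominator <= 15 is either p_3/q_3 or the intermediate fraction (k*p_3 + p_2)/(k*q_3 + q_2) with the largest k >= 1 whose denominator stays <= 15; these approach x as k grows, and every other convergent or intermediate fraction in range is farther away.
Largest k: floor((15 - q_2)/q_3) = floor((15 - 5)/7) = 1.
That gives (1*31 + 22)/(1*7 + 5) = 53/12.
Compare the errors: |x - 31/7| = |146*7 - 31*33|/(33*7) = 1/231, and |x - 53/12| = |146*12 - 53*33|/(33*12) = 3/396.
Cross-multiplying, 1*396 = 396 < 693 = 3*231, so 1/231 is smaller: the convergent 31/7 is closer to x than 53/12.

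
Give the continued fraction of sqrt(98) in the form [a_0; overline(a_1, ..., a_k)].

[9; overline(1, 8, 1, 18)]

Write x_i = (sqrt(98) + m_i)/d_i with (m_0, d_0) = (0, 1). a_0 = floor(sqrt(98)) = 9, since 9^2 = 81 <= 98 < 100 = 10^2.
Iterate m_{i+1} = d_i*a_i - m_i, d_{i+1} = (98 - m_{i+1}^2)/d_i, a_{i+1} = floor((a_0 + m_{i+1})/d_{i+1}):
  m_1 = 1*9 - 0 = 9, d_1 = (98 - 9^2)/1 = 17/1 = 17, a_1 = floor((9 + 9)/17) = 1.
  m_2 = 17*1 - 9 = 8, d_2 = (98 - 8^2)/17 = 34/17 = 2, a_2 = floor((9 + 8)/2) = 8.
  m_3 = 2*8 - 8 = 8, d_3 = (98 - 8^2)/2 = 34/2 = 17, a_3 = floor((9 + 8)/17) = 1.
  m_4 = 17*1 - 8 = 9, d_4 = (98 - 9^2)/17 = 17/17 = 1, a_4 = floor((9 + 9)/1) = 18.
  m_5 = 1*18 - 9 = 9, d_5 = (98 - 9^2)/1 = 17/1 = 17: (m_5, d_5) = (m_1, d_1) = (9, 17), so from here the quotients repeat a_1, ..., a_4; the period length is 4.
Hence the expansion of sqrt(98) is a_0 = 9 followed by the repeating block 1, 8, 1, 18 (period 4).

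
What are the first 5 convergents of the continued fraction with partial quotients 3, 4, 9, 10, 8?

Using the convergent recurrence p_i = a_i*p_{i-1} + p_{i-2}, q_i = a_i*q_{i-1} + q_{i-2} with p_{-2}=0, p_{-1}=1, q_{-2}=1, q_{-1}=0:
  i=0: a_0=3, p_0 = 3*1 + 0 = 3, q_0 = 3*0 + 1 = 1.
  i=1: a_1=4, p_1 = 4*3 + 1 = 13, q_1 = 4*1 + 0 = 4.
  i=2: a_2=9, p_2 = 9*13 + 3 = 120, q_2 = 9*4 + 1 = 37.
  i=3: a_3=10, p_3 = 10*120 + 13 = 1213, q_3 = 10*37 + 4 = 374.
  i=4: a_4=8, p_4 = 8*1213 + 120 = 9824, q_4 = 8*374 + 37 = 3029.

3/1, 13/4, 120/37, 1213/374, 9824/3029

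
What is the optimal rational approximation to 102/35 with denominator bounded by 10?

Expand x = 102/35 as a continued fraction with the Euclidean algorithm:
  102 = 2*35 + 32, so a_0 = 2.
  35 = 1*32 + 3, so a_1 = 1.
  32 = 10*3 + 2, so a_2 = 10.
  3 = 1*2 + 1, so a_3 = 1.
  2 = 2*1 + 0, so a_4 = 2.
so x = [2; 1, 10, 1, 2].
Convergents (p_i = a_i*p_{i-1} + p_{i-2}, q_i = a_i*q_{i-1} + q_{i-2} with p_{-2}=0, p_{-1}=1, q_{-2}=1, q_{-1}=0), until the denominator exceeds 10:
  i=0: a_0=2, p_0 = 2*1 + 0 = 2, q_0 = 2*0 + 1 = 1.
  i=1: a_1=1, p_1 = 1*2 + 1 = 3, q_1 = 1*1 + 0 = 1.
  i=2: a_2=10, p_2 = 10*3 + 2 = 32, q_2 = 10*1 + 1 = 11.
q_2 = 11 > 10, so the last convergent with denominator <= 10 is p_1/q_1 = 3/1.
The closest fraction with denominator <= 10 is either p_1/q_1 or the intermediate fraction (k*p_1 + p_0)/(k*q_1 + q_0) with the largest k >= 1 whose denominator stays <= 10; these approach x as k grows, and every other convergent or intermediate fraction in range is farther away.
Largest k: floor((10 - q_0)/q_1) = floor((10 - 1)/1) = 9.
That gives (9*3 + 2)/(9*1 + 1) = 29/10.
Compare the errors: |x - 3/1| = |102*1 - 3*35|/(35*1) = 3/35, and |x - 29/10| = |102*10 - 29*35|/(35*10) = 5/350.
Cross-multiplying, 5*35 = 175 < 1050 = 3*350, so 5/350 is smaller: the intermediate fraction 29/10 is closer to x than 3/1.

29/10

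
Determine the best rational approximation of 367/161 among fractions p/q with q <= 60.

Expand x = 367/161 as a continued fraction with the Euclidean algorithm:
  367 = 2*161 + 45, so a_0 = 2.
  161 = 3*45 + 26, so a_1 = 3.
  45 = 1*26 + 19, so a_2 = 1.
  26 = 1*19 + 7, so a_3 = 1.
  19 = 2*7 + 5, so a_4 = 2.
  7 = 1*5 + 2, so a_5 = 1.
  5 = 2*2 + 1, so a_6 = 2.
  2 = 2*1 + 0, so a_7 = 2.
so x = [2; 3, 1, 1, 2, 1, 2, 2].
Convergents (p_i = a_i*p_{i-1} + p_{i-2}, q_i = a_i*q_{i-1} + q_{i-2} with p_{-2}=0, p_{-1}=1, q_{-2}=1, q_{-1}=0), until the denominator exceeds 60:
  i=0: a_0=2, p_0 = 2*1 + 0 = 2, q_0 = 2*0 + 1 = 1.
  i=1: a_1=3, p_1 = 3*2 + 1 = 7, q_1 = 3*1 + 0 = 3.
  i=2: a_2=1, p_2 = 1*7 + 2 = 9, q_2 = 1*3 + 1 = 4.
  i=3: a_3=1, p_3 = 1*9 + 7 = 16, q_3 = 1*4 + 3 = 7.
  i=4: a_4=2, p_4 = 2*16 + 9 = 41, q_4 = 2*7 + 4 = 18.
  i=5: a_5=1, p_5 = 1*41 + 16 = 57, q_5 = 1*18 + 7 = 25.
  i=6: a_6=2, p_6 = 2*57 + 41 = 155, q_6 = 2*25 + 18 = 68.
q_6 = 68 > 60, so the last convergent with denominator <= 60 is p_5/q_5 = 57/25.
The closest fraction with denominator <= 60 is either p_5/q_5 or the intermediate fraction (k*p_5 + p_4)/(k*q_5 + q_4) with the largest k >= 1 whose denominator stays <= 60; these approach x as k grows, and every other convergent or intermediate fraction in range is farther away.
Largest k: floor((60 - q_4)/q_5) = floor((60 - 18)/25) = 1.
That gives (1*57 + 41)/(1*25 + 18) = 98/43.
Compare the errors: |x - 57/25| = |367*25 - 57*161|/(161*25) = 2/4025, and |x - 98/43| = |367*43 - 98*161|/(161*43) = 3/6923.
Cross-multiplying, 3*4025 = 12075 < 13846 = 2*6923, so 3/6923 is smaller: the intermediate fraction 98/43 is closer to x than 57/25.

98/43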